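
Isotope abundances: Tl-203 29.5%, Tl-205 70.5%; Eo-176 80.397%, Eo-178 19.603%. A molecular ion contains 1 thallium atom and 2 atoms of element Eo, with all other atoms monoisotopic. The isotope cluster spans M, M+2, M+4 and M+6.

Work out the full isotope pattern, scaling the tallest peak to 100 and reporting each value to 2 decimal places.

34.75 : 100.00 : 42.57 : 4.94

Thallium pattern (n=1): 0.2950 : 0.7050
Element Eo pattern (n=2): 0.64636776 : 0.31520448 : 0.03842776
Convolve the two distributions (both contribute in 2-u steps):
  M: 0.2950×0.64636776 = 0.190678
  M+2: 0.2950×0.31520448 + 0.7050×0.64636776 = 0.548675
  M+4: 0.2950×0.03842776 + 0.7050×0.31520448 = 0.233555
  M+6: 0.7050×0.03842776 = 0.027092
Scale to base peak (0.548675) = 100: 34.75 : 100.00 : 42.57 : 4.94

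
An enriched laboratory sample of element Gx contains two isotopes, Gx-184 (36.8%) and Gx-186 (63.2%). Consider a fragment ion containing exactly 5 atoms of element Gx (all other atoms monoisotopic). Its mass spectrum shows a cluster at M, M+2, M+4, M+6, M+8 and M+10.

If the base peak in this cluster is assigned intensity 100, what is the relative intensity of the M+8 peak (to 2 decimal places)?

85.87

Binomial terms of (0.368 + 0.632)^5: M 0.0067, M+2 0.0580, M+4 0.1991, M+6 0.3419, M+8 0.2936, M+10 0.1008 → M+6 is the base peak.
P(M+6) = C(5,3) × 0.368^2 × 0.632^3 = 10 × 0.135424 × 0.25243597 = 0.341859 (base)
P(M+8) = C(5,4) × 0.368^1 × 0.632^4 = 5 × 0.3680 × 0.15953953 = 0.293553
Relative intensity = 0.293553 / 0.341859 × 100 = 85.87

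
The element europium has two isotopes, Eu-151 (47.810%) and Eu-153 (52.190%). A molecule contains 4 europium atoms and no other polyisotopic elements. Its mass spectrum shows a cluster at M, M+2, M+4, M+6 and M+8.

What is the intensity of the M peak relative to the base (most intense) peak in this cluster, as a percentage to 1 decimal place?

14.0%

Term probabilities: M 0.0522, M+2 0.2281, M+4 0.3736, M+6 0.2719, M+8 0.0742. Base peak = M+4.
P(M+4) = C(4,2) × 0.47810^2 × 0.52190^2 = 6 × 0.22857961 × 0.27237961 = 0.373563 (base)
P(M) = C(4,0) × 0.47810^4 × 0.52190^0 = 1 × 0.05224864 × 1.0000 = 0.052249
Relative intensity = 0.052249 / 0.373563 × 100 = 14.0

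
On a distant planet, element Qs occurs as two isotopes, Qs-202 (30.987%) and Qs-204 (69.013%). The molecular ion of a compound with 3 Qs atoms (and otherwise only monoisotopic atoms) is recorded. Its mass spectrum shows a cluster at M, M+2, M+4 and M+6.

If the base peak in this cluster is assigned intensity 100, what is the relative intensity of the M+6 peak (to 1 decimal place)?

(0.30987 + 0.69013)^3 gives M 0.0298, M+2 0.1988, M+4 0.4428, M+6 0.3287; the largest is M+4.
P(M+4) = C(3,2) × 0.30987^1 × 0.69013^2 = 3 × 0.30987 × 0.47627942 = 0.442754 (base)
P(M+6) = C(3,3) × 0.30987^0 × 0.69013^3 = 1 × 1.0000 × 0.32869471 = 0.328695
Relative intensity = 0.328695 / 0.442754 × 100 = 74.2

74.2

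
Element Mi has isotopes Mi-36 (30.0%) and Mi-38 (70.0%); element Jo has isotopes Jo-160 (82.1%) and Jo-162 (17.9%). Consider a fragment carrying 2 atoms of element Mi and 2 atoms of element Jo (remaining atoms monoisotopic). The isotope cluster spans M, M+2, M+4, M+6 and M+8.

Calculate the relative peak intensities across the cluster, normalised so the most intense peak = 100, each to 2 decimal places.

Element Mi pattern (n=2): 0.0900 : 0.4200 : 0.4900
Element Jo pattern (n=2): 0.674041 : 0.293918 : 0.032041
Convolve the two distributions (both contribute in 2-u steps):
  M: 0.0900×0.674041 = 0.060664
  M+2: 0.0900×0.293918 + 0.4200×0.674041 = 0.309550
  M+4: 0.0900×0.032041 + 0.4200×0.293918 + 0.4900×0.674041 = 0.456609
  M+6: 0.4200×0.032041 + 0.4900×0.293918 = 0.157477
  M+8: 0.4900×0.032041 = 0.015700
Scale to base peak (0.456609) = 100: 13.29 : 67.79 : 100.00 : 34.49 : 3.44

13.29 : 67.79 : 100.00 : 34.49 : 3.44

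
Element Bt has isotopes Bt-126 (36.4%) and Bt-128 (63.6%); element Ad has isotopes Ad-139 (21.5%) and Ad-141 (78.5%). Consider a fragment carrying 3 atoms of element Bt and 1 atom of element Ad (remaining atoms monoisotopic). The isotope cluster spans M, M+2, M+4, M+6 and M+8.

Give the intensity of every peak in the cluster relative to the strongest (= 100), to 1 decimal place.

Element Bt pattern (n=3): 0.04822854 : 0.25280237 : 0.44170963 : 0.25725946
Element Ad pattern (n=1): 0.2150 : 0.7850
Convolve the two distributions (both contribute in 2-u steps):
  M: 0.04822854×0.2150 = 0.010369
  M+2: 0.04822854×0.7850 + 0.25280237×0.2150 = 0.092212
  M+4: 0.25280237×0.7850 + 0.44170963×0.2150 = 0.293417
  M+6: 0.44170963×0.7850 + 0.25725946×0.2150 = 0.402053
  M+8: 0.25725946×0.7850 = 0.201949
Scale to base peak (0.402053) = 100: 2.6 : 22.9 : 73.0 : 100.0 : 50.2

2.6 : 22.9 : 73.0 : 100.0 : 50.2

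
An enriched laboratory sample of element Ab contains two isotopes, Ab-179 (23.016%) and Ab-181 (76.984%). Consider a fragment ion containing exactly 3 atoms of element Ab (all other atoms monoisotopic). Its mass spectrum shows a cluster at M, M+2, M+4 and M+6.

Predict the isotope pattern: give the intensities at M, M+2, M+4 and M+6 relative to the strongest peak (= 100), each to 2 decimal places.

Expanding (0.23016 + 0.76984)^3:
P(M) = 0.23016^3 = 0.012192
P(M+2) = 3 × 0.23016^2 × 0.76984^1 = 0.122344
P(M+4) = 3 × 0.23016^1 × 0.76984^2 = 0.409215
P(M+6) = 0.76984^3 = 0.456248
The M+6 peak is largest (0.456248); scaling to 100 gives 2.67 : 26.82 : 89.69 : 100.00.

2.67 : 26.82 : 89.69 : 100.00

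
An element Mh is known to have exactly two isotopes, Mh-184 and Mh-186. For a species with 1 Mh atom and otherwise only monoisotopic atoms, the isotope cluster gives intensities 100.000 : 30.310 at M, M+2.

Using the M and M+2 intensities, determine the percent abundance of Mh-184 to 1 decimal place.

Write p for the Mh-184 fraction. I(M+2)/I(M) = [C(1,1)·p^0·(1−p)] / p^1 = 1·(1−p)/p = 30.310/100.000 = 0.3031
(1−p)/p = 0.3031/1 = 0.3031  ⇒  p = 1/(1 + 0.3031) = 0.7674
Mh-184: 76.7%, Mh-186: 23.3%.

76.7%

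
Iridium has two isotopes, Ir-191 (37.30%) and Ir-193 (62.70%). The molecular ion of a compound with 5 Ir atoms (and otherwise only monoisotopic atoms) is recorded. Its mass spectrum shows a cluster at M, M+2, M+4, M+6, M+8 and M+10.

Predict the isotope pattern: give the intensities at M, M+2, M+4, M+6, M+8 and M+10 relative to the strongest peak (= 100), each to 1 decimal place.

2.1 : 17.7 : 59.5 : 100.0 : 84.0 : 28.3

The 5 Ir atoms are independent, so intensities follow the terms of (0.3730 + 0.6270)^5.
P(M) = 0.3730^5 = 0.007220
P(M+2) = 5 × 0.3730^4 × 0.6270^1 = 0.060684
P(M+4) = 10 × 0.3730^3 × 0.6270^2 = 0.204015
P(M+6) = 10 × 0.3730^2 × 0.6270^3 = 0.342942
P(M+8) = 5 × 0.3730^1 × 0.6270^4 = 0.288237
P(M+10) = 0.6270^5 = 0.096903
The M+6 peak is largest (0.342942); scaling to 100 gives 2.1 : 17.7 : 59.5 : 100.0 : 84.0 : 28.3.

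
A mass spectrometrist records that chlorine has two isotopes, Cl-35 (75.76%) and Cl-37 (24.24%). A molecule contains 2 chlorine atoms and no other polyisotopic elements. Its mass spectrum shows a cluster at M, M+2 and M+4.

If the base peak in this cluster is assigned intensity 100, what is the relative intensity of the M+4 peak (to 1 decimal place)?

10.2

(0.7576 + 0.2424)^2 gives M 0.5740, M+2 0.3673, M+4 0.0588; the largest is M.
P(M) = C(2,0) × 0.7576^2 × 0.2424^0 = 1 × 0.57395776 × 1.0000 = 0.573958 (base)
P(M+4) = C(2,2) × 0.7576^0 × 0.2424^2 = 1 × 1.0000 × 0.05875776 = 0.058758
Relative intensity = 0.058758 / 0.573958 × 100 = 10.2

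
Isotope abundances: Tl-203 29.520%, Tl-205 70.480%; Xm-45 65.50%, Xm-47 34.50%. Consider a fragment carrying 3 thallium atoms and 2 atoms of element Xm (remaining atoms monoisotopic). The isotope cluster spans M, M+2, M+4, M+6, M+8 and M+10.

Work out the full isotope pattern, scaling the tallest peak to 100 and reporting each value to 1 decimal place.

Thallium pattern (n=3): 0.02572463 : 0.18425524 : 0.43991564 : 0.35010449
Element Xm pattern (n=2): 0.429025 : 0.45195 : 0.119025
Convolve the two distributions (both contribute in 2-u steps):
  M: 0.02572463×0.429025 = 0.011037
  M+2: 0.02572463×0.45195 + 0.18425524×0.429025 = 0.090676
  M+4: 0.02572463×0.119025 + 0.18425524×0.45195 + 0.43991564×0.429025 = 0.275071
  M+6: 0.18425524×0.119025 + 0.43991564×0.45195 + 0.35010449×0.429025 = 0.370954
  M+8: 0.43991564×0.119025 + 0.35010449×0.45195 = 0.210591
  M+10: 0.35010449×0.119025 = 0.041671
Scale to base peak (0.370954) = 100: 3.0 : 24.4 : 74.2 : 100.0 : 56.8 : 11.2

3.0 : 24.4 : 74.2 : 100.0 : 56.8 : 11.2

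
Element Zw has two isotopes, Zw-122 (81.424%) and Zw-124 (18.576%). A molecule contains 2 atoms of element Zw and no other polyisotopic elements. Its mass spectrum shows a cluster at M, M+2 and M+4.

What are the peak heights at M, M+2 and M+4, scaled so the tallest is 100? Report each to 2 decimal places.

Each Zw atom is independently Zw-122 (p = 0.81424) or Zw-124 (q = 0.18576); the cluster is the binomial expansion (p + q)^2.
P(M) = 0.81424^2 = 0.662987
P(M+2) = 2 × 0.81424^1 × 0.18576^1 = 0.302506
P(M+4) = 0.18576^2 = 0.034507
The M peak is largest (0.662987); scaling to 100 gives 100.00 : 45.63 : 5.20.

100.00 : 45.63 : 5.20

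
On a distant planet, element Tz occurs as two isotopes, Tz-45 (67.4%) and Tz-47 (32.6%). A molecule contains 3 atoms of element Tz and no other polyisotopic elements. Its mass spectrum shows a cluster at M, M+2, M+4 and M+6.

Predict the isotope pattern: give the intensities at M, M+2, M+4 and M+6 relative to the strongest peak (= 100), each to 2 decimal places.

Expanding (0.674 + 0.326)^3:
P(M) = 0.674^3 = 0.306182
P(M+2) = 3 × 0.674^2 × 0.326^1 = 0.444282
P(M+4) = 3 × 0.674^1 × 0.326^2 = 0.214890
P(M+6) = 0.326^3 = 0.034646
The M+2 peak is largest (0.444282); scaling to 100 gives 68.92 : 100.00 : 48.37 : 7.80.

68.92 : 100.00 : 48.37 : 7.80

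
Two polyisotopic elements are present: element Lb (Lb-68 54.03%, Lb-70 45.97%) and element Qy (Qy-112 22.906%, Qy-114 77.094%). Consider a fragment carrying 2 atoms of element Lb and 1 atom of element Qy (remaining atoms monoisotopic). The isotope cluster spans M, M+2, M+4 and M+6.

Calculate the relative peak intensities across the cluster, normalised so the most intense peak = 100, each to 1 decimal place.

Element Lb pattern (n=2): 0.29192409 : 0.49675182 : 0.21132409
Element Qy pattern (n=1): 0.22906 : 0.77094
Convolve the two distributions (both contribute in 2-u steps):
  M: 0.29192409×0.22906 = 0.066868
  M+2: 0.29192409×0.77094 + 0.49675182×0.22906 = 0.338842
  M+4: 0.49675182×0.77094 + 0.21132409×0.22906 = 0.431372
  M+6: 0.21132409×0.77094 = 0.162918
Scale to base peak (0.431372) = 100: 15.5 : 78.5 : 100.0 : 37.8

15.5 : 78.5 : 100.0 : 37.8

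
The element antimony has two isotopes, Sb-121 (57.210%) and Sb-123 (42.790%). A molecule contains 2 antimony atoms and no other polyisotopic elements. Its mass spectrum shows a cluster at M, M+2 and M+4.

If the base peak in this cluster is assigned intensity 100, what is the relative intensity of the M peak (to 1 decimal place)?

66.8

(0.57210 + 0.42790)^2 gives M 0.3273, M+2 0.4896, M+4 0.1831; the largest is M+2.
P(M+2) = C(2,1) × 0.57210^1 × 0.42790^1 = 2 × 0.5721 × 0.4279 = 0.489603 (base)
P(M) = C(2,0) × 0.57210^2 × 0.42790^0 = 1 × 0.32729841 × 1.0000 = 0.327298
Relative intensity = 0.327298 / 0.489603 × 100 = 66.8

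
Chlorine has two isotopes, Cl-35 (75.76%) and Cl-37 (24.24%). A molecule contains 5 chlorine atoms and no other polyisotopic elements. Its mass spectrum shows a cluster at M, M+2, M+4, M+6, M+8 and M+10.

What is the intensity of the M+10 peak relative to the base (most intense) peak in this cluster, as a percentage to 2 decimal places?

0.21%

Binomial terms of (0.7576 + 0.2424)^5: M 0.2496, M+2 0.3993, M+4 0.2555, M+6 0.0817, M+8 0.0131, M+10 0.0008 → M+2 is the base peak.
P(M+2) = C(5,1) × 0.7576^4 × 0.2424^1 = 5 × 0.32942751 × 0.2424 = 0.399266 (base)
P(M+10) = C(5,5) × 0.7576^0 × 0.2424^5 = 1 × 1.0000 × 0.00083688 = 0.000837
Relative intensity = 0.000837 / 0.399266 × 100 = 0.21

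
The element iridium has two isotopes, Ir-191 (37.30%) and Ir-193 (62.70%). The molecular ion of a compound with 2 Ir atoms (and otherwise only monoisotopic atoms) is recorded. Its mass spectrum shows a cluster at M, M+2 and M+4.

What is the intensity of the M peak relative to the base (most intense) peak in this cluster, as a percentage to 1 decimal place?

29.7%

Binomial terms of (0.3730 + 0.6270)^2: M 0.1391, M+2 0.4677, M+4 0.3931 → M+2 is the base peak.
P(M+2) = C(2,1) × 0.3730^1 × 0.6270^1 = 2 × 0.3730 × 0.6270 = 0.467742 (base)
P(M) = C(2,0) × 0.3730^2 × 0.6270^0 = 1 × 0.139129 × 1.0000 = 0.139129
Relative intensity = 0.139129 / 0.467742 × 100 = 29.7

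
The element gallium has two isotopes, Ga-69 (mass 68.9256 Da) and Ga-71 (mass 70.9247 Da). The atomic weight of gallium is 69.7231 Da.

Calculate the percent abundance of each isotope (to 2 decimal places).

With x = fraction of Ga-69 (so Ga-71 is 1 − x):
68.9256·x + 70.9247·(1 − x) = 69.7231
(68.9256 − 70.9247)·x = 69.7231 − 70.9247
x = -1.2016 / -1.9991 = 0.60107 → 60.11% Ga-69, 39.89% Ga-71.

Ga-69: 60.11%, Ga-71: 39.89%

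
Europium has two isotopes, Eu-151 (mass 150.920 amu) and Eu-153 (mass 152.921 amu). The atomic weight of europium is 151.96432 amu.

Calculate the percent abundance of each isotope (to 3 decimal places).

Eu-151: 47.810%, Eu-153: 52.190%

Let x be the fractional abundance of Eu-151; then Eu-153 has abundance 1 − x.
150.920·x + 152.921·(1 − x) = 151.96432
(150.920 − 152.921)·x = 151.96432 − 152.921
x = -0.95668 / -2.001 = 0.47810 → 47.810% Eu-151, 52.190% Eu-153.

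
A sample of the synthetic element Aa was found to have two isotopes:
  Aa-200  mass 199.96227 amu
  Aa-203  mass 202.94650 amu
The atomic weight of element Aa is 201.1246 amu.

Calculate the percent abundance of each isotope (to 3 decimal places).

Aa-200: 61.051%, Aa-203: 38.949%

With x = fraction of Aa-200 (so Aa-203 is 1 − x):
199.96227·x + 202.94650·(1 − x) = 201.1246
(199.96227 − 202.94650)·x = 201.1246 − 202.94650
x = -1.82190 / -2.98423 = 0.61051 → 61.051% Aa-200, 38.949% Aa-203.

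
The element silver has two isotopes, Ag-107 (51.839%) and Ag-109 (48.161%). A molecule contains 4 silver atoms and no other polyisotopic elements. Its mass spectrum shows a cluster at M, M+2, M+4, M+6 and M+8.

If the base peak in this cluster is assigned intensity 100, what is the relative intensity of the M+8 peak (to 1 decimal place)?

Term probabilities: M 0.0722, M+2 0.2684, M+4 0.3740, M+6 0.2316, M+8 0.0538. Base peak = M+4.
P(M+4) = C(4,2) × 0.51839^2 × 0.48161^2 = 6 × 0.26872819 × 0.23194819 = 0.373986 (base)
P(M+8) = C(4,4) × 0.51839^0 × 0.48161^4 = 1 × 1.0000 × 0.05379996 = 0.053800
Relative intensity = 0.053800 / 0.373986 × 100 = 14.4

14.4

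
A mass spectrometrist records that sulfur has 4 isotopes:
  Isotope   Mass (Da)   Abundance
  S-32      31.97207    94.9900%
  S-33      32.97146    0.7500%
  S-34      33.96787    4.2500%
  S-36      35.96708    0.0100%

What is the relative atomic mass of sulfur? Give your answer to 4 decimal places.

32.0648 Da

Ar = Σ fᵢ·mᵢ = 0.949900 × 31.97207 + 0.007500 × 32.97146 + 0.042500 × 33.96787 + 0.000100 × 35.96708
= 30.370269 + 0.247286 + 1.443634 + 0.003597 = 32.064786 Da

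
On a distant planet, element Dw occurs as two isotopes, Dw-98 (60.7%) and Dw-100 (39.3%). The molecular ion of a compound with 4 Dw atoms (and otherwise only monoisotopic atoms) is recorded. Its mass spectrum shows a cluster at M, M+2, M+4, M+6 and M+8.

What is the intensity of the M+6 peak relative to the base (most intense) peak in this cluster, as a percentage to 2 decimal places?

41.92%

Binomial terms of (0.607 + 0.393)^4: M 0.1358, M+2 0.3516, M+4 0.3414, M+6 0.1474, M+8 0.0239 → M+2 is the base peak.
P(M+2) = C(4,1) × 0.607^3 × 0.393^1 = 4 × 0.22364854 × 0.3930 = 0.351576 (base)
P(M+6) = C(4,3) × 0.607^1 × 0.393^3 = 4 × 0.6070 × 0.06069846 = 0.147376
Relative intensity = 0.147376 / 0.351576 × 100 = 41.92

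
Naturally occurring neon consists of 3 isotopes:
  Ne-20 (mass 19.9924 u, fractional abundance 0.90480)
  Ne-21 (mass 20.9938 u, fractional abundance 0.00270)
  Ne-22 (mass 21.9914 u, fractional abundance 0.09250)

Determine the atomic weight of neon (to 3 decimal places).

The abundance-weighted mean is 0.90480 × 19.9924 + 0.00270 × 20.9938 + 0.09250 × 21.9914
= 18.08912 + 0.05668 + 2.03420 = 20.18000 u

20.180 u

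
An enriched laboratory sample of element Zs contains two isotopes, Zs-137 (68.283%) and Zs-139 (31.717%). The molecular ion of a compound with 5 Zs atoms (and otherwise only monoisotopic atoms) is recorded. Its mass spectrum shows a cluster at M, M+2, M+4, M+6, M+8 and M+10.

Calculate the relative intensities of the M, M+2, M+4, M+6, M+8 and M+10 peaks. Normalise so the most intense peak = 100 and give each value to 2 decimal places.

43.06 : 100.00 : 92.90 : 43.15 : 10.02 : 0.93

Expanding (0.68283 + 0.31717)^5:
P(M) = 0.68283^5 = 0.148444
P(M+2) = 5 × 0.68283^4 × 0.31717^1 = 0.344757
P(M+4) = 10 × 0.68283^3 × 0.31717^2 = 0.320274
P(M+6) = 10 × 0.68283^2 × 0.31717^3 = 0.148765
P(M+8) = 5 × 0.68283^1 × 0.31717^4 = 0.034550
P(M+10) = 0.31717^5 = 0.003210
The M+2 peak is largest (0.344757); scaling to 100 gives 43.06 : 100.00 : 92.90 : 43.15 : 10.02 : 0.93.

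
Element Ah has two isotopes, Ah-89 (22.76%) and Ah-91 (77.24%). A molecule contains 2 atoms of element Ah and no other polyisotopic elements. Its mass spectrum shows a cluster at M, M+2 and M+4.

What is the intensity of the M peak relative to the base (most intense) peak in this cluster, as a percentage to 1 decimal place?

8.7%

Binomial terms of (0.2276 + 0.7724)^2: M 0.0518, M+2 0.3516, M+4 0.5966 → M+4 is the base peak.
P(M+4) = C(2,2) × 0.2276^0 × 0.7724^2 = 1 × 1.0000 × 0.59660176 = 0.596602 (base)
P(M) = C(2,0) × 0.2276^2 × 0.7724^0 = 1 × 0.05180176 × 1.0000 = 0.051802
Relative intensity = 0.051802 / 0.596602 × 100 = 8.7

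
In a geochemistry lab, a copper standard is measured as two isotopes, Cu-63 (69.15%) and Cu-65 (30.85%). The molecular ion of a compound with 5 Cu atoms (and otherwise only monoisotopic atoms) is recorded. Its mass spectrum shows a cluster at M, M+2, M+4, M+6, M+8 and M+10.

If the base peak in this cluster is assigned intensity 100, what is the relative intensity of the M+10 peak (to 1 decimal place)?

0.8

(0.6915 + 0.3085)^5 gives M 0.1581, M+2 0.3527, M+4 0.3147, M+6 0.1404, M+8 0.0313, M+10 0.0028; the largest is M+2.
P(M+2) = C(5,1) × 0.6915^4 × 0.3085^1 = 5 × 0.2286487 × 0.3085 = 0.352691 (base)
P(M+10) = C(5,5) × 0.6915^0 × 0.3085^5 = 1 × 1.0000 × 0.00279432 = 0.002794
Relative intensity = 0.002794 / 0.352691 × 100 = 0.8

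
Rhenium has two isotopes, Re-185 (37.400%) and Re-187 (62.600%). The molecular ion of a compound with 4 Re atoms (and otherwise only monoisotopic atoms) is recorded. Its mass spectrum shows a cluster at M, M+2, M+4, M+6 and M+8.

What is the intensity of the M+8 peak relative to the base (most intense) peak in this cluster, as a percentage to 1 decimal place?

41.8%

Term probabilities: M 0.0196, M+2 0.1310, M+4 0.3289, M+6 0.3670, M+8 0.1536. Base peak = M+6.
P(M+6) = C(4,3) × 0.37400^1 × 0.62600^3 = 4 × 0.3740 × 0.24531438 = 0.366990 (base)
P(M+8) = C(4,4) × 0.37400^0 × 0.62600^4 = 1 × 1.0000 × 0.1535668 = 0.153567
Relative intensity = 0.153567 / 0.366990 × 100 = 41.8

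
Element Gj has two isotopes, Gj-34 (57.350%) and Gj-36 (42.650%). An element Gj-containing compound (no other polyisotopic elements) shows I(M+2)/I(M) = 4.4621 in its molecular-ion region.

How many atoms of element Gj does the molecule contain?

6

With n Gj atoms, P(M+2)/P(M) = C(n,1)·p^(n−1)q / p^n = n·q/p = n · 0.42650/0.57350.
n = 4.4621 × 0.57350/0.42650 = 6.00 ≈ 6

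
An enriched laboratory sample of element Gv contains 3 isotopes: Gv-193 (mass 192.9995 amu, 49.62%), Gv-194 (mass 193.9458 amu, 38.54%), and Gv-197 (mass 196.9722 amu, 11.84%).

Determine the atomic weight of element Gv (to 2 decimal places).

193.83 amu

The abundance-weighted mean is 0.4962 × 192.9995 + 0.3854 × 193.9458 + 0.1184 × 196.9722
= 95.76635 + 74.74671 + 23.32151 = 193.83457 amu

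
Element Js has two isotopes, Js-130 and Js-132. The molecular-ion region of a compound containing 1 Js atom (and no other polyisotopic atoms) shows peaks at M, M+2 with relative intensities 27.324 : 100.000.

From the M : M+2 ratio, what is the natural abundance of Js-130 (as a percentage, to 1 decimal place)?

Let p = fractional abundance of Js-130. I(M+2)/I(M) = [C(1,1)·p^0·(1−p)] / p^1 = 1·(1−p)/p = 100.000/27.324 = 3.6598
(1−p)/p = 3.6598/1 = 3.6598  ⇒  p = 1/(1 + 3.6598) = 0.2146
Js-130: 21.5%, Js-132: 78.5%.

21.5%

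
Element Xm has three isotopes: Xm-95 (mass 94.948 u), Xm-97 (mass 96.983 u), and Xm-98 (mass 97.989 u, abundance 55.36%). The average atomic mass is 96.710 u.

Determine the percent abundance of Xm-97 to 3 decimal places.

3.858%

Let x and y be the fractions of Xm-95 and Xm-97. Then x + y = 1 − 0.5536 = 0.4464 and 94.948x + 96.983y = 96.710 − 0.5536×97.989 = 42.4632896.
Substituting: 94.948x + 96.983(0.4464 − x) = 42.4632896
(94.948 − 96.983)x = -0.8299216  ⇒  x = 0.40782, y = 0.03858
Xm-95: 40.782%, Xm-97: 3.858%.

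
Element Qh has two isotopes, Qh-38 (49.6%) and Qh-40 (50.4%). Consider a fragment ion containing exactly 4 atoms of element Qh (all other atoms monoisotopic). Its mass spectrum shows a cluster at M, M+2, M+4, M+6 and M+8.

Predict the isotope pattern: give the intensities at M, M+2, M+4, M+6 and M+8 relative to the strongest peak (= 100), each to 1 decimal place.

16.1 : 65.6 : 100.0 : 67.7 : 17.2

Each Qh atom is independently Qh-38 (p = 0.496) or Qh-40 (q = 0.504); the cluster is the binomial expansion (p + q)^4.
P(M) = 0.496^4 = 0.060524
P(M+2) = 4 × 0.496^3 × 0.504^1 = 0.246000
P(M+4) = 6 × 0.496^2 × 0.504^2 = 0.374952
P(M+6) = 4 × 0.496^1 × 0.504^3 = 0.254000
P(M+8) = 0.504^4 = 0.064524
The M+4 peak is largest (0.374952); scaling to 100 gives 16.1 : 65.6 : 100.0 : 67.7 : 17.2.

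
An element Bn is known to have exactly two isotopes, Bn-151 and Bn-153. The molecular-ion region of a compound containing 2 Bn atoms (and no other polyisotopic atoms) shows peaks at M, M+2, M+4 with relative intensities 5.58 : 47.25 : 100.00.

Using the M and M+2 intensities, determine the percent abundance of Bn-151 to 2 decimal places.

19.11%

Let p = fractional abundance of Bn-151. I(M+2)/I(M) = [C(2,1)·p^1·(1−p)] / p^2 = 2·(1−p)/p = 47.25/5.58 = 8.4677
(1−p)/p = 8.4677/2 = 4.2339  ⇒  p = 1/(1 + 4.2339) = 0.1911
Bn-151: 19.11%, Bn-153: 80.89%.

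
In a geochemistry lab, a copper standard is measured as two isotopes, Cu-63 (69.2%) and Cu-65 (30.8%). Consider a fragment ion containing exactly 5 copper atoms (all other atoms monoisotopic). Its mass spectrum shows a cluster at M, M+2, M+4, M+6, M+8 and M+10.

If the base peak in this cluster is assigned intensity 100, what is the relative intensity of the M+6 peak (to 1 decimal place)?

Binomial terms of (0.692 + 0.308)^5: M 0.1587, M+2 0.3531, M+4 0.3144, M+6 0.1399, M+8 0.0311, M+10 0.0028 → M+2 is the base peak.
P(M+2) = C(5,1) × 0.692^4 × 0.308^1 = 5 × 0.22931073 × 0.3080 = 0.353139 (base)
P(M+6) = C(5,3) × 0.692^2 × 0.308^3 = 10 × 0.478864 × 0.02921811 = 0.139915
Relative intensity = 0.139915 / 0.353139 × 100 = 39.6

39.6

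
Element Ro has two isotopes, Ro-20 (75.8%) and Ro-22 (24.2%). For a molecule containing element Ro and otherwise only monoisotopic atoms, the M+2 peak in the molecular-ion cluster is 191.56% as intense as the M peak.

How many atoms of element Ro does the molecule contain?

For n independent Ro atoms, I(M+2)/I(M) = n · (abundance Ro-22) / (abundance Ro-20) = n · 0.242/0.758.
n = 1.9156 × 0.758/0.242 = 6.00 ≈ 6

6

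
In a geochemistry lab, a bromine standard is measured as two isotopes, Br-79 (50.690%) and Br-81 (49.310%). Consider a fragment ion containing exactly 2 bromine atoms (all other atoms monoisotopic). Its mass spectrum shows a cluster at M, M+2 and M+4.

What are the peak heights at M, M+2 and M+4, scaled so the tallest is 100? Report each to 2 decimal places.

51.40 : 100.00 : 48.64

Each Br atom is independently Br-79 (p = 0.50690) or Br-81 (q = 0.49310); the cluster is the binomial expansion (p + q)^2.
P(M) = 0.50690^2 = 0.256948
P(M+2) = 2 × 0.50690^1 × 0.49310^1 = 0.499905
P(M+4) = 0.49310^2 = 0.243148
The M+2 peak is largest (0.499905); scaling to 100 gives 51.40 : 100.00 : 48.64.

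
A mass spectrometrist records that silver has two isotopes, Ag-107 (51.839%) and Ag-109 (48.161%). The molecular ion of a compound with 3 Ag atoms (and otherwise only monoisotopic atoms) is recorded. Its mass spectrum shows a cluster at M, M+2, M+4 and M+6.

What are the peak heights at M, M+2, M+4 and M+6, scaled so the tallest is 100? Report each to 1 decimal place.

The 3 Ag atoms are independent, so intensities follow the terms of (0.51839 + 0.48161)^3.
P(M) = 0.51839^3 = 0.139306
P(M+2) = 3 × 0.51839^2 × 0.48161^1 = 0.388267
P(M+4) = 3 × 0.51839^1 × 0.48161^2 = 0.360719
P(M+6) = 0.48161^3 = 0.111709
The M+2 peak is largest (0.388267); scaling to 100 gives 35.9 : 100.0 : 92.9 : 28.8.

35.9 : 100.0 : 92.9 : 28.8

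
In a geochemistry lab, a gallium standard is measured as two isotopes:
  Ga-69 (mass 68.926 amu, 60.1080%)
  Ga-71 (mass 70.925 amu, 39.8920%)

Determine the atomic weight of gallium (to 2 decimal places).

Average mass = Σ (abundance × isotope mass) = 0.601080 × 68.926 + 0.398920 × 70.925
= 41.4300 + 28.2934 = 69.7234 amu

69.72 amu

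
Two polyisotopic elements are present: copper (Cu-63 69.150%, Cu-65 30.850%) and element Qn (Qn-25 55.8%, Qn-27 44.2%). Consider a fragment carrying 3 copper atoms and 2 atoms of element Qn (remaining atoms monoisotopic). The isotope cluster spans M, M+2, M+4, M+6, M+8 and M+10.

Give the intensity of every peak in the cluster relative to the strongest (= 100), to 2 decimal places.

29.90 : 87.38 : 100.00 : 56.04 : 15.41 : 1.67

Copper pattern (n=3): 0.33065611 : 0.44254842 : 0.19743483 : 0.02936064
Element Qn pattern (n=2): 0.311364 : 0.493272 : 0.195364
Convolve the two distributions (both contribute in 2-u steps):
  M: 0.33065611×0.311364 = 0.102954
  M+2: 0.33065611×0.493272 + 0.44254842×0.311364 = 0.300897
  M+4: 0.33065611×0.195364 + 0.44254842×0.493272 + 0.19743483×0.311364 = 0.344369
  M+6: 0.44254842×0.195364 + 0.19743483×0.493272 + 0.02936064×0.311364 = 0.192989
  M+8: 0.19743483×0.195364 + 0.02936064×0.493272 = 0.053054
  M+10: 0.02936064×0.195364 = 0.005736
Scale to base peak (0.344369) = 100: 29.90 : 87.38 : 100.00 : 56.04 : 15.41 : 1.67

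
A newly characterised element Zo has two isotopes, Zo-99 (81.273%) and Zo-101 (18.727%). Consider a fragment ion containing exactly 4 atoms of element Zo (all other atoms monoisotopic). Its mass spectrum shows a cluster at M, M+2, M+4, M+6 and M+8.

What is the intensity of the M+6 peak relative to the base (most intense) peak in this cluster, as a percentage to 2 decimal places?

4.89%

Term probabilities: M 0.4363, M+2 0.4021, M+4 0.1390, M+6 0.0214, M+8 0.0012. Base peak = M.
P(M) = C(4,0) × 0.81273^4 × 0.18727^0 = 1 × 0.43629995 × 1.0000 = 0.436300 (base)
P(M+6) = C(4,3) × 0.81273^1 × 0.18727^3 = 4 × 0.81273 × 0.00656757 = 0.021351
Relative intensity = 0.021351 / 0.436300 × 100 = 4.89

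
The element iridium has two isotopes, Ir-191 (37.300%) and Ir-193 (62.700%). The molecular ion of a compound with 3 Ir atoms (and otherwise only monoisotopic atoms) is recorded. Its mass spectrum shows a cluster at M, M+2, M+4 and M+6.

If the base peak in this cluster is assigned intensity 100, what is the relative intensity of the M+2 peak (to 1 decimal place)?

Term probabilities: M 0.0519, M+2 0.2617, M+4 0.4399, M+6 0.2465. Base peak = M+4.
P(M+4) = C(3,2) × 0.37300^1 × 0.62700^2 = 3 × 0.3730 × 0.393129 = 0.439911 (base)
P(M+2) = C(3,1) × 0.37300^2 × 0.62700^1 = 3 × 0.139129 × 0.6270 = 0.261702
Relative intensity = 0.261702 / 0.439911 × 100 = 59.5

59.5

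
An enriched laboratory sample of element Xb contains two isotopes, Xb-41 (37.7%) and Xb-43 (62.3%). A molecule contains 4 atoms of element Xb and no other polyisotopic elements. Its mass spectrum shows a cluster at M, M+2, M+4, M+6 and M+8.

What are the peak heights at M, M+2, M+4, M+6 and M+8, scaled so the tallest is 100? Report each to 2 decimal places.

5.54 : 36.62 : 90.77 : 100.00 : 41.31

Expanding (0.377 + 0.623)^4:
P(M) = 0.377^4 = 0.020201
P(M+2) = 4 × 0.377^3 × 0.623^1 = 0.133528
P(M+4) = 6 × 0.377^2 × 0.623^2 = 0.330986
P(M+6) = 4 × 0.377^1 × 0.623^3 = 0.364641
P(M+8) = 0.623^4 = 0.150644
The M+6 peak is largest (0.364641); scaling to 100 gives 5.54 : 36.62 : 90.77 : 100.00 : 41.31.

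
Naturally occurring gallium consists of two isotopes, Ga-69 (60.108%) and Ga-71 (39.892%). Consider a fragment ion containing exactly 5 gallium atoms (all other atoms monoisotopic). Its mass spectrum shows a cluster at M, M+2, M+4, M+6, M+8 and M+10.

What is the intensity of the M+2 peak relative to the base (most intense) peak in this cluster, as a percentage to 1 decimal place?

75.3%

Binomial terms of (0.60108 + 0.39892)^5: M 0.0785, M+2 0.2604, M+4 0.3456, M+6 0.2294, M+8 0.0761, M+10 0.0101 → M+4 is the base peak.
P(M+4) = C(5,2) × 0.60108^3 × 0.39892^2 = 10 × 0.2171685 × 0.15913717 = 0.345596 (base)
P(M+2) = C(5,1) × 0.60108^4 × 0.39892^1 = 5 × 0.13053564 × 0.39892 = 0.260366
Relative intensity = 0.260366 / 0.345596 × 100 = 75.3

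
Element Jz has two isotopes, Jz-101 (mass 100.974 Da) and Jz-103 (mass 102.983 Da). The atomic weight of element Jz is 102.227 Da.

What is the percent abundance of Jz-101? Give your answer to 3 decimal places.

37.631%

Let x be the fractional abundance of Jz-101; then Jz-103 has abundance 1 − x.
100.974·x + 102.983·(1 − x) = 102.227
(100.974 − 102.983)·x = 102.227 − 102.983
x = -0.756 / -2.009 = 0.37631 → 37.631% Jz-101, 62.369% Jz-103.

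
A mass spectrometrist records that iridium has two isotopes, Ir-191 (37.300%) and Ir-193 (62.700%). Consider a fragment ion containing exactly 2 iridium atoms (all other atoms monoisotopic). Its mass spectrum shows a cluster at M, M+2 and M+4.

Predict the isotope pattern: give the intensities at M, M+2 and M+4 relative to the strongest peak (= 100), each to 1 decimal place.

The 2 Ir atoms are independent, so intensities follow the terms of (0.37300 + 0.62700)^2.
P(M) = 0.37300^2 = 0.139129
P(M+2) = 2 × 0.37300^1 × 0.62700^1 = 0.467742
P(M+4) = 0.62700^2 = 0.393129
The M+2 peak is largest (0.467742); scaling to 100 gives 29.7 : 100.0 : 84.0.

29.7 : 100.0 : 84.0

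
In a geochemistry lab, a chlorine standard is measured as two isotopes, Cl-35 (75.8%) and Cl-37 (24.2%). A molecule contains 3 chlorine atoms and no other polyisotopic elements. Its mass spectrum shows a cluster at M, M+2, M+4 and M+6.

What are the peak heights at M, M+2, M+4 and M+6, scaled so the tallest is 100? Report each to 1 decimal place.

Expanding (0.758 + 0.242)^3:
P(M) = 0.758^3 = 0.435520
P(M+2) = 3 × 0.758^2 × 0.242^1 = 0.417133
P(M+4) = 3 × 0.758^1 × 0.242^2 = 0.133175
P(M+6) = 0.242^3 = 0.014172
The M peak is largest (0.435520); scaling to 100 gives 100.0 : 95.8 : 30.6 : 3.3.

100.0 : 95.8 : 30.6 : 3.3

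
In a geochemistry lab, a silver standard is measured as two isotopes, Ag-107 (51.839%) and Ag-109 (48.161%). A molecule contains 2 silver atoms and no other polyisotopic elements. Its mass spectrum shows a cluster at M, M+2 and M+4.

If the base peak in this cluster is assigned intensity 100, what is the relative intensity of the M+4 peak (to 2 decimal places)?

(0.51839 + 0.48161)^2 gives M 0.2687, M+2 0.4993, M+4 0.2319; the largest is M+2.
P(M+2) = C(2,1) × 0.51839^1 × 0.48161^1 = 2 × 0.51839 × 0.48161 = 0.499324 (base)
P(M+4) = C(2,2) × 0.51839^0 × 0.48161^2 = 1 × 1.0000 × 0.23194819 = 0.231948
Relative intensity = 0.231948 / 0.499324 × 100 = 46.45

46.45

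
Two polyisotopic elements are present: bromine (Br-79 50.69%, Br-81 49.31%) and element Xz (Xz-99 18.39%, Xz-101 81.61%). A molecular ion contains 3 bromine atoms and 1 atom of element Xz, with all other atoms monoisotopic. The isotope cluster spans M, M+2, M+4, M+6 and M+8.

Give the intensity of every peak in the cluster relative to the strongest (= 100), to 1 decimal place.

Bromine pattern (n=3): 0.13024674 : 0.3801026 : 0.36975457 : 0.11989609
Element Xz pattern (n=1): 0.1839 : 0.8161
Convolve the two distributions (both contribute in 2-u steps):
  M: 0.13024674×0.1839 = 0.023952
  M+2: 0.13024674×0.8161 + 0.3801026×0.1839 = 0.176195
  M+4: 0.3801026×0.8161 + 0.36975457×0.1839 = 0.378200
  M+6: 0.36975457×0.8161 + 0.11989609×0.1839 = 0.323806
  M+8: 0.11989609×0.8161 = 0.097847
Scale to base peak (0.378200) = 100: 6.3 : 46.6 : 100.0 : 85.6 : 25.9

6.3 : 46.6 : 100.0 : 85.6 : 25.9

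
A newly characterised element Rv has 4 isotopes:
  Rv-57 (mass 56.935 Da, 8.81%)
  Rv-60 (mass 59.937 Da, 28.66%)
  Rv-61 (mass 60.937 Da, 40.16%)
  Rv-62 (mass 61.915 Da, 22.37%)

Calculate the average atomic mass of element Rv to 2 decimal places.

60.52 Da

Average mass = Σ (abundance × isotope mass) = 0.0881 × 56.935 + 0.2866 × 59.937 + 0.4016 × 60.937 + 0.2237 × 61.915
= 5.0160 + 17.1779 + 24.4723 + 13.8504 = 60.5166 Da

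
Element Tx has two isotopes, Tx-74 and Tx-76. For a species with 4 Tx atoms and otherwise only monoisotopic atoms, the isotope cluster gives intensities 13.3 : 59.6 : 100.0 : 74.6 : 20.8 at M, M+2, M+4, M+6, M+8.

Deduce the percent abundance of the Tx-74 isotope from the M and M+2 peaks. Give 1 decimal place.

47.2%

Write p for the Tx-74 fraction. I(M+2)/I(M) = [C(4,1)·p^3·(1−p)] / p^4 = 4·(1−p)/p = 59.6/13.3 = 4.4812
(1−p)/p = 4.4812/4 = 1.1203  ⇒  p = 1/(1 + 1.1203) = 0.4716
Tx-74: 47.2%, Tx-76: 52.8%.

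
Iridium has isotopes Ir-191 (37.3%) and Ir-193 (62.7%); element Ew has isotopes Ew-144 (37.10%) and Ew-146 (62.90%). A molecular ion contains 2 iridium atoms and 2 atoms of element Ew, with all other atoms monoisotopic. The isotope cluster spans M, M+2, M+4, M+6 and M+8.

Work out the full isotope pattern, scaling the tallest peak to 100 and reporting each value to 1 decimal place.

5.2 : 35.1 : 88.9 : 100.0 : 42.2

Iridium pattern (n=2): 0.139129 : 0.467742 : 0.393129
Element Ew pattern (n=2): 0.137641 : 0.466718 : 0.395641
Convolve the two distributions (both contribute in 2-u steps):
  M: 0.139129×0.137641 = 0.019150
  M+2: 0.139129×0.466718 + 0.467742×0.137641 = 0.129314
  M+4: 0.139129×0.395641 + 0.467742×0.466718 + 0.393129×0.137641 = 0.327459
  M+6: 0.467742×0.395641 + 0.393129×0.466718 = 0.368538
  M+8: 0.393129×0.395641 = 0.155538
Scale to base peak (0.368538) = 100: 5.2 : 35.1 : 88.9 : 100.0 : 42.2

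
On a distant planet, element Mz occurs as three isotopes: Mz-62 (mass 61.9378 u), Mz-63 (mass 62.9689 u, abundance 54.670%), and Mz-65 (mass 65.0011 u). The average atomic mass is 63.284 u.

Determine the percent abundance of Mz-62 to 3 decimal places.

19.786%

The remaining 45.330% is split between Mz-62 (fraction x) and Mz-65 (fraction 0.45330 − x).
Substituting: 61.9378x + 65.0011(0.45330 − x) = 28.85890237
(61.9378 − 65.0011)x = -0.60609626  ⇒  x = 0.19786, y = 0.25544
Mz-62: 19.786%, Mz-65: 25.544%.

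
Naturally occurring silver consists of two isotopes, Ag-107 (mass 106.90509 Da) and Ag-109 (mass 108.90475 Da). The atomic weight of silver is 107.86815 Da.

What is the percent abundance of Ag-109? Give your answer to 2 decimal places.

48.16%

With x = fraction of Ag-107 (so Ag-109 is 1 − x):
106.90509·x + 108.90475·(1 − x) = 107.86815
(106.90509 − 108.90475)·x = 107.86815 − 108.90475
x = -1.03660 / -1.99966 = 0.51839 → 51.84% Ag-107, 48.16% Ag-109.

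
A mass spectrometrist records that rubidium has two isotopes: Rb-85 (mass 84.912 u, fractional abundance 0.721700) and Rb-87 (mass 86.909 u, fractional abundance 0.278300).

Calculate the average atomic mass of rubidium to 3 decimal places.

85.468 u

The abundance-weighted mean is 0.721700 × 84.912 + 0.278300 × 86.909
= 61.2810 + 24.1868 = 85.4678 u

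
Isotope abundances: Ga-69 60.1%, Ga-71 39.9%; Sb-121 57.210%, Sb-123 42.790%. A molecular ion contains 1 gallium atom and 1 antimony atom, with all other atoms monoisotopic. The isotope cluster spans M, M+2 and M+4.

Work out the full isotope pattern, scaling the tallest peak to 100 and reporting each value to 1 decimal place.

70.8 : 100.0 : 35.2

Gallium pattern (n=1): 0.6010 : 0.3990
Antimony pattern (n=1): 0.5721 : 0.4279
Convolve the two distributions (both contribute in 2-u steps):
  M: 0.6010×0.5721 = 0.343832
  M+2: 0.6010×0.4279 + 0.3990×0.5721 = 0.485436
  M+4: 0.3990×0.4279 = 0.170732
Scale to base peak (0.485436) = 100: 70.8 : 100.0 : 35.2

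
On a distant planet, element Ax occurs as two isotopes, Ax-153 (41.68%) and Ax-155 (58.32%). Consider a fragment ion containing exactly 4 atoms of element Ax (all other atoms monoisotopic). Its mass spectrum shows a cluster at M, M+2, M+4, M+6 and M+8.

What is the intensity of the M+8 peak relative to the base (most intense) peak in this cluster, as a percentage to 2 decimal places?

32.63%

Binomial terms of (0.4168 + 0.5832)^4: M 0.0302, M+2 0.1689, M+4 0.3545, M+6 0.3307, M+8 0.1157 → M+4 is the base peak.
P(M+4) = C(4,2) × 0.4168^2 × 0.5832^2 = 6 × 0.17372224 × 0.34012224 = 0.354521 (base)
P(M+8) = C(4,4) × 0.4168^0 × 0.5832^4 = 1 × 1.0000 × 0.11568314 = 0.115683
Relative intensity = 0.115683 / 0.354521 × 100 = 32.63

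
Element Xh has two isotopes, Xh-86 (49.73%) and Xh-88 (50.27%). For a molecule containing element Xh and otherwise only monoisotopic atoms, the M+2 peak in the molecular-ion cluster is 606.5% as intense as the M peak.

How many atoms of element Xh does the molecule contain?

6

For n independent Xh atoms, I(M+2)/I(M) = n · (abundance Xh-88) / (abundance Xh-86) = n · 0.5027/0.4973.
n = 6.065 × 0.4973/0.5027 = 6.00 ≈ 6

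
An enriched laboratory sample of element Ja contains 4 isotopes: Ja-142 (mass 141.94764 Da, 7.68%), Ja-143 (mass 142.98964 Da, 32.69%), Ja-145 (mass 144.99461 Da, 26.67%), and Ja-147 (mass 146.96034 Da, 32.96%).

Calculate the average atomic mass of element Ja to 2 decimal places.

Average mass = Σ (abundance × isotope mass) = 0.0768 × 141.94764 + 0.3269 × 142.98964 + 0.2667 × 144.99461 + 0.3296 × 146.96034
= 10.901579 + 46.743313 + 38.670062 + 48.438128 = 144.753082 Da

144.75 Da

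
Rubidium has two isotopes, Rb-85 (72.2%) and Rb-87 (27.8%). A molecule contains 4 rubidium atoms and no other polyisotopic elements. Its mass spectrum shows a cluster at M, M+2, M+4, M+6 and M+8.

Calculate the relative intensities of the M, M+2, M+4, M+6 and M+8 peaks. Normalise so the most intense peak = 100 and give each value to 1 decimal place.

Each Rb atom is independently Rb-85 (p = 0.722) or Rb-87 (q = 0.278); the cluster is the binomial expansion (p + q)^4.
P(M) = 0.722^4 = 0.271737
P(M+2) = 4 × 0.722^3 × 0.278^1 = 0.418520
P(M+4) = 6 × 0.722^2 × 0.278^2 = 0.241721
P(M+6) = 4 × 0.722^1 × 0.278^3 = 0.062049
P(M+8) = 0.278^4 = 0.005973
The M+2 peak is largest (0.418520); scaling to 100 gives 64.9 : 100.0 : 57.8 : 14.8 : 1.4.

64.9 : 100.0 : 57.8 : 14.8 : 1.4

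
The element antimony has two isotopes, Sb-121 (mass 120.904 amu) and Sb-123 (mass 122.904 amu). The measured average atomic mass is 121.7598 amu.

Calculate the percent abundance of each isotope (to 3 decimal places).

Let x be the fractional abundance of Sb-121; then Sb-123 has abundance 1 − x.
120.904·x + 122.904·(1 − x) = 121.7598
(120.904 − 122.904)·x = 121.7598 − 122.904
x = -1.1442 / -2.000 = 0.57210 → 57.210% Sb-121, 42.790% Sb-123.

Sb-121: 57.210%, Sb-123: 42.790%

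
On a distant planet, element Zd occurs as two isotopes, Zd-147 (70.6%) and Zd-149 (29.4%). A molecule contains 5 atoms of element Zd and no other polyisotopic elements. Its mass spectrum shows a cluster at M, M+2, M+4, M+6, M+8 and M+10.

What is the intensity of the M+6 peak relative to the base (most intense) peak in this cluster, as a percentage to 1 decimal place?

34.7%

Term probabilities: M 0.1754, M+2 0.3652, M+4 0.3042, M+6 0.1267, M+8 0.0264, M+10 0.0022. Base peak = M+2.
P(M+2) = C(5,1) × 0.706^4 × 0.294^1 = 5 × 0.24843845 × 0.2940 = 0.365205 (base)
P(M+6) = C(5,3) × 0.706^2 × 0.294^3 = 10 × 0.498436 × 0.02541218 = 0.126663
Relative intensity = 0.126663 / 0.365205 × 100 = 34.7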